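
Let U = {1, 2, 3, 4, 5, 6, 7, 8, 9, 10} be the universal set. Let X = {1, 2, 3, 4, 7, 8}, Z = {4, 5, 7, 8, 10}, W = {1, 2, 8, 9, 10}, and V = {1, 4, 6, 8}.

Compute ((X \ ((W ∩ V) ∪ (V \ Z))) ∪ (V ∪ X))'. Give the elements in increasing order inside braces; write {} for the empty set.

W ∩ V = {1, 8}
V \ Z = {1, 6}
(W ∩ V) ∪ (V \ Z) = {1, 6, 8}
X \ ((W ∩ V) ∪ (V \ Z)) = {2, 3, 4, 7}
V ∪ X = {1, 2, 3, 4, 6, 7, 8}
(X \ ((W ∩ V) ∪ (V \ Z))) ∪ (V ∪ X) = {1, 2, 3, 4, 6, 7, 8}
((X \ ((W ∩ V) ∪ (V \ Z))) ∪ (V ∪ X))' = {5, 9, 10}

{5, 9, 10}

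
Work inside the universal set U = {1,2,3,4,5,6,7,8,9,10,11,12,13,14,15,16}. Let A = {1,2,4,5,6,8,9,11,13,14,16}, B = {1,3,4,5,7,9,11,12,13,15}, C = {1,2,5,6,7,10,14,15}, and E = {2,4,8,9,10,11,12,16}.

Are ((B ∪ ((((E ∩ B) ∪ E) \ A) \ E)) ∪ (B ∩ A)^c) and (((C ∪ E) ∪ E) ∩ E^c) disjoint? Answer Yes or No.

No

E ∩ B = {4,9,11,12}
(E ∩ B) ∪ E = {2,4,8,9,10,11,12,16}
((E ∩ B) ∪ E) \ A = {10,12}
(((E ∩ B) ∪ E) \ A) \ E = {}
B ∪ ((((E ∩ B) ∪ E) \ A) \ E) = {1,3,4,5,7,9,11,12,13,15}
B ∩ A = {1,4,5,9,11,13}
(B ∩ A)^c = {2,3,6,7,8,10,12,14,15,16}
(B ∪ ((((E ∩ B) ∪ E) \ A) \ E)) ∪ (B ∩ A)^c = {1,2,3,4,5,6,7,8,9,10,11,12,13,14,15,16}
C ∪ E = {1,2,4,5,6,7,8,9,10,11,12,14,15,16}
(C ∪ E) ∪ E = {1,2,4,5,6,7,8,9,10,11,12,14,15,16}
E^c = {1,3,5,6,7,13,14,15}
((C ∪ E) ∪ E) ∩ E^c = {1,5,6,7,14,15}
1 lies in both, so they are not disjoint.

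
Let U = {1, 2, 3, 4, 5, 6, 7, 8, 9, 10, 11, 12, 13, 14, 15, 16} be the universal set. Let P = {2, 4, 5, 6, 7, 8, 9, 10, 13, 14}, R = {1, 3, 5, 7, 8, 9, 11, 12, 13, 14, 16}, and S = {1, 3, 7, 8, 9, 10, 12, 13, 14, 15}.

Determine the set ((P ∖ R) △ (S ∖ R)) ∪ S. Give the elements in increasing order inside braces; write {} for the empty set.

{1, 2, 3, 4, 6, 7, 8, 9, 10, 12, 13, 14, 15}

P ∖ R = {2, 4, 6, 10}
S ∖ R = {10, 15}
(P ∖ R) △ (S ∖ R) = {2, 4, 6, 15}
((P ∖ R) △ (S ∖ R)) ∪ S = {1, 2, 3, 4, 6, 7, 8, 9, 10, 12, 13, 14, 15}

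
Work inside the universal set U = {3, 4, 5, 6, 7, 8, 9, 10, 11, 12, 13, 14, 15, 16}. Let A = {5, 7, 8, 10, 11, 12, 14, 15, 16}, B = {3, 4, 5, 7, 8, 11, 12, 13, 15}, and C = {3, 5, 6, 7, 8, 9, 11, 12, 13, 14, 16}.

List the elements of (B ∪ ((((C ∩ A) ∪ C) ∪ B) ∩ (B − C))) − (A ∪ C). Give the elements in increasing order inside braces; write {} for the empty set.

C ∩ A = {5, 7, 8, 11, 12, 14, 16}
(C ∩ A) ∪ C = {3, 5, 6, 7, 8, 9, 11, 12, 13, 14, 16}
((C ∩ A) ∪ C) ∪ B = {3, 4, 5, 6, 7, 8, 9, 11, 12, 13, 14, 15, 16}
B − C = {4, 15}
(((C ∩ A) ∪ C) ∪ B) ∩ (B − C) = {4, 15}
B ∪ ((((C ∩ A) ∪ C) ∪ B) ∩ (B − C)) = {3, 4, 5, 7, 8, 11, 12, 13, 15}
A ∪ C = {3, 5, 6, 7, 8, 9, 10, 11, 12, 13, 14, 15, 16}
(B ∪ ((((C ∩ A) ∪ C) ∪ B) ∩ (B − C))) − (A ∪ C) = {4}

{4}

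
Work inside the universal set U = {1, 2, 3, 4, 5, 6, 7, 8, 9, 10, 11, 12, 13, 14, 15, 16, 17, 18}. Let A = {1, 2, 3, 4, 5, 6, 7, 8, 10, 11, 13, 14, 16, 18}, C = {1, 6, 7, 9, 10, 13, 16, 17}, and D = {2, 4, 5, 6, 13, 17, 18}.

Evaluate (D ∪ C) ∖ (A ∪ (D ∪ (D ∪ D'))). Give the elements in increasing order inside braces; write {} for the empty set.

D ∪ C = {1, 2, 4, 5, 6, 7, 9, 10, 13, 16, 17, 18}
D' = {1, 3, 7, 8, 9, 10, 11, 12, 14, 15, 16}
D ∪ D' = {1, 2, 3, 4, 5, 6, 7, 8, 9, 10, 11, 12, 13, 14, 15, 16, 17, 18}
D ∪ (D ∪ D') = {1, 2, 3, 4, 5, 6, 7, 8, 9, 10, 11, 12, 13, 14, 15, 16, 17, 18}
A ∪ (D ∪ (D ∪ D')) = {1, 2, 3, 4, 5, 6, 7, 8, 9, 10, 11, 12, 13, 14, 15, 16, 17, 18}
(D ∪ C) ∖ (A ∪ (D ∪ (D ∪ D'))) = {}

{}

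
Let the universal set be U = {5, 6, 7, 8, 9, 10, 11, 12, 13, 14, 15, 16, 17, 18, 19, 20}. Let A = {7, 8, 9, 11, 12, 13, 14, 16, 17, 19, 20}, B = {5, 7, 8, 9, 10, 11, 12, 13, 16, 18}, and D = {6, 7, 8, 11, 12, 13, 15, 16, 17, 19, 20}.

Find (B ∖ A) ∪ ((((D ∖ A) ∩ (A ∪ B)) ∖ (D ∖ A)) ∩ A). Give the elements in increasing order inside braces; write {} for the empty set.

{5, 10, 18}

B ∖ A = {5, 10, 18}
D ∖ A = {6, 15}
A ∪ B = {5, 7, 8, 9, 10, 11, 12, 13, 14, 16, 17, 18, 19, 20}
(D ∖ A) ∩ (A ∪ B) = {}
((D ∖ A) ∩ (A ∪ B)) ∖ (D ∖ A) = {}
(((D ∖ A) ∩ (A ∪ B)) ∖ (D ∖ A)) ∩ A = {}
(B ∖ A) ∪ ((((D ∖ A) ∩ (A ∪ B)) ∖ (D ∖ A)) ∩ A) = {5, 10, 18}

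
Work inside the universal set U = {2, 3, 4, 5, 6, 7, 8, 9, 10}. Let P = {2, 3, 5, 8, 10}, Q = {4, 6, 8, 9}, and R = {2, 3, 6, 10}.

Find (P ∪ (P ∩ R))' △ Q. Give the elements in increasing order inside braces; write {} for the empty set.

{7, 8}

P ∩ R = {2, 3, 10}
P ∪ (P ∩ R) = {2, 3, 5, 8, 10}
(P ∪ (P ∩ R))' = {4, 6, 7, 9}
(P ∪ (P ∩ R))' △ Q = {7, 8}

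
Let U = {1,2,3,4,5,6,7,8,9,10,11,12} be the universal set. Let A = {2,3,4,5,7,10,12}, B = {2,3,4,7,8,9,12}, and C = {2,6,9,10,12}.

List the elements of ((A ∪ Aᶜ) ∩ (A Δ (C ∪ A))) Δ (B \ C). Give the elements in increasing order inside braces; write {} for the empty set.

Aᶜ = {1,6,8,9,11}
A ∪ Aᶜ = {1,2,3,4,5,6,7,8,9,10,11,12}
C ∪ A = {2,3,4,5,6,7,9,10,12}
A Δ (C ∪ A) = {6,9}
(A ∪ Aᶜ) ∩ (A Δ (C ∪ A)) = {6,9}
B \ C = {3,4,7,8}
((A ∪ Aᶜ) ∩ (A Δ (C ∪ A))) Δ (B \ C) = {3,4,6,7,8,9}

{3,4,6,7,8,9}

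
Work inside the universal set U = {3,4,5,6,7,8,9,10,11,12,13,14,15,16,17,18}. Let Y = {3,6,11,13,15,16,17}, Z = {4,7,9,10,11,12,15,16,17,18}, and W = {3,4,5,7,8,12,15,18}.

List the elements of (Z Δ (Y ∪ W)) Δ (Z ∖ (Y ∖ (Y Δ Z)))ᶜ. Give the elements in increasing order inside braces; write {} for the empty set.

{9,10,11,14,15,16,17}

Y ∪ W = {3,4,5,6,7,8,11,12,13,15,16,17,18}
Z Δ (Y ∪ W) = {3,5,6,8,9,10,13}
Y Δ Z = {3,4,6,7,9,10,12,13,18}
Y ∖ (Y Δ Z) = {11,15,16,17}
Z ∖ (Y ∖ (Y Δ Z)) = {4,7,9,10,12,18}
(Z ∖ (Y ∖ (Y Δ Z)))ᶜ = {3,5,6,8,11,13,14,15,16,17}
(Z Δ (Y ∪ W)) Δ (Z ∖ (Y ∖ (Y Δ Z)))ᶜ = {9,10,11,14,15,16,17}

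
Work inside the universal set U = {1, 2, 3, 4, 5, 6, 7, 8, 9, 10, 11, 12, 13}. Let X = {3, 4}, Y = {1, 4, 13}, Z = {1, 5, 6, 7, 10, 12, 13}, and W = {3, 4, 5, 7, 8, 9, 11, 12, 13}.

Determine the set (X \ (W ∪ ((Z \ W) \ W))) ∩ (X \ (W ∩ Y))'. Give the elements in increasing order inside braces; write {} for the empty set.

Z \ W = {1, 6, 10}
(Z \ W) \ W = {1, 6, 10}
W ∪ ((Z \ W) \ W) = {1, 3, 4, 5, 6, 7, 8, 9, 10, 11, 12, 13}
X \ (W ∪ ((Z \ W) \ W)) = {}
W ∩ Y = {4, 13}
X \ (W ∩ Y) = {3}
(X \ (W ∩ Y))' = {1, 2, 4, 5, 6, 7, 8, 9, 10, 11, 12, 13}
(X \ (W ∪ ((Z \ W) \ W))) ∩ (X \ (W ∩ Y))' = {}

{}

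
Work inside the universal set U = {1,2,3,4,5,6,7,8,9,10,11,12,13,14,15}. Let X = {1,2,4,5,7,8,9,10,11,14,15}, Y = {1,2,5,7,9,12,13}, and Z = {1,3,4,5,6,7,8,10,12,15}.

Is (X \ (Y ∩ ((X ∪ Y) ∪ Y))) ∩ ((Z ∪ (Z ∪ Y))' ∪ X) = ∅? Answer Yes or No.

X ∪ Y = {1,2,4,5,7,8,9,10,11,12,13,14,15}
(X ∪ Y) ∪ Y = {1,2,4,5,7,8,9,10,11,12,13,14,15}
Y ∩ ((X ∪ Y) ∪ Y) = {1,2,5,7,9,12,13}
X \ (Y ∩ ((X ∪ Y) ∪ Y)) = {4,8,10,11,14,15}
Z ∪ Y = {1,2,3,4,5,6,7,8,9,10,12,13,15}
Z ∪ (Z ∪ Y) = {1,2,3,4,5,6,7,8,9,10,12,13,15}
(Z ∪ (Z ∪ Y))' = {11,14}
(Z ∪ (Z ∪ Y))' ∪ X = {1,2,4,5,7,8,9,10,11,14,15}
4 lies in both, so they are not disjoint.

No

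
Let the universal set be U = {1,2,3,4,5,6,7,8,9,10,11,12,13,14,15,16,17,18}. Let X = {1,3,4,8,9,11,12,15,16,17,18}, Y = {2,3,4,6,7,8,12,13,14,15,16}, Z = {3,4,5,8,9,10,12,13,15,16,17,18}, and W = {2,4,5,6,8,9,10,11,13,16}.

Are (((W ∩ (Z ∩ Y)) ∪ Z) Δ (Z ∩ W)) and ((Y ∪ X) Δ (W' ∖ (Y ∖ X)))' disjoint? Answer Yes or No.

Z ∩ Y = {3,4,8,12,13,15,16}
W ∩ (Z ∩ Y) = {4,8,13,16}
(W ∩ (Z ∩ Y)) ∪ Z = {3,4,5,8,9,10,12,13,15,16,17,18}
Z ∩ W = {4,5,8,9,10,13,16}
((W ∩ (Z ∩ Y)) ∪ Z) Δ (Z ∩ W) = {3,12,15,17,18}
Y ∪ X = {1,2,3,4,6,7,8,9,11,12,13,14,15,16,17,18}
W' = {1,3,7,12,14,15,17,18}
Y ∖ X = {2,6,7,13,14}
W' ∖ (Y ∖ X) = {1,3,12,15,17,18}
(Y ∪ X) Δ (W' ∖ (Y ∖ X)) = {2,4,6,7,8,9,11,13,14,16}
((Y ∪ X) Δ (W' ∖ (Y ∖ X)))' = {1,3,5,10,12,15,17,18}
3 lies in both, so they are not disjoint.

No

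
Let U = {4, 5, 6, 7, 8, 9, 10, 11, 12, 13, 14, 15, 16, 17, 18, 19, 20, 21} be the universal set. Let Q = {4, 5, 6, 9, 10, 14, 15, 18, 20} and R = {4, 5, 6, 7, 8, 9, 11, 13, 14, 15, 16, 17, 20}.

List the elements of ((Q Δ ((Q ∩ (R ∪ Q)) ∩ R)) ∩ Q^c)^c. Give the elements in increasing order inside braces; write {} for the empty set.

R ∪ Q = {4, 5, 6, 7, 8, 9, 10, 11, 13, 14, 15, 16, 17, 18, 20}
Q ∩ (R ∪ Q) = {4, 5, 6, 9, 10, 14, 15, 18, 20}
(Q ∩ (R ∪ Q)) ∩ R = {4, 5, 6, 9, 14, 15, 20}
Q Δ ((Q ∩ (R ∪ Q)) ∩ R) = {10, 18}
Q^c = {7, 8, 11, 12, 13, 16, 17, 19, 21}
(Q Δ ((Q ∩ (R ∪ Q)) ∩ R)) ∩ Q^c = {}
((Q Δ ((Q ∩ (R ∪ Q)) ∩ R)) ∩ Q^c)^c = {4, 5, 6, 7, 8, 9, 10, 11, 12, 13, 14, 15, 16, 17, 18, 19, 20, 21}

{4, 5, 6, 7, 8, 9, 10, 11, 12, 13, 14, 15, 16, 17, 18, 19, 20, 21}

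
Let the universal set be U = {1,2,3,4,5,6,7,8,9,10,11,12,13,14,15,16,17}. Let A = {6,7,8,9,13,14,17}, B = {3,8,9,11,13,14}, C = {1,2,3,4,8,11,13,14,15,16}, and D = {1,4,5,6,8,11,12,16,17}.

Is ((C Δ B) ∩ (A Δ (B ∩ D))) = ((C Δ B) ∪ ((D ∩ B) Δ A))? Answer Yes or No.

No

C Δ B = {1,2,4,9,15,16}
B ∩ D = {8,11}
A Δ (B ∩ D) = {6,7,9,11,13,14,17}
(C Δ B) ∩ (A Δ (B ∩ D)) = {9}
D ∩ B = {8,11}
(D ∩ B) Δ A = {6,7,9,11,13,14,17}
(C Δ B) ∪ ((D ∩ B) Δ A) = {1,2,4,6,7,9,11,13,14,15,16,17}
1 ∈ (C Δ B) ∪ ((D ∩ B) Δ A) but 1 ∉ (C Δ B) ∩ (A Δ (B ∩ D)), so they differ.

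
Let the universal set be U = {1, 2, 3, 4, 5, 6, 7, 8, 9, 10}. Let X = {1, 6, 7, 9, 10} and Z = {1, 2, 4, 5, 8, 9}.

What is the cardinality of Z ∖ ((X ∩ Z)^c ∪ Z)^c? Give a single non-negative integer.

X ∩ Z = {1, 9}
(X ∩ Z)^c = {2, 3, 4, 5, 6, 7, 8, 10}
(X ∩ Z)^c ∪ Z = {1, 2, 3, 4, 5, 6, 7, 8, 9, 10}
((X ∩ Z)^c ∪ Z)^c = {}
Z ∖ ((X ∩ Z)^c ∪ Z)^c = {1, 2, 4, 5, 8, 9}
|Z ∖ ((X ∩ Z)^c ∪ Z)^c| = 6

6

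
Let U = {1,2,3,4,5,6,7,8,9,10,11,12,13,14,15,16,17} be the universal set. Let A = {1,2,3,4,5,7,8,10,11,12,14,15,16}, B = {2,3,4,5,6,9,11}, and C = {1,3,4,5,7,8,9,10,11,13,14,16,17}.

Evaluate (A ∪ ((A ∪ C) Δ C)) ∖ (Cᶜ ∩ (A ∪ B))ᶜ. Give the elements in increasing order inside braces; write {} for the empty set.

A ∪ C = {1,2,3,4,5,7,8,9,10,11,12,13,14,15,16,17}
(A ∪ C) Δ C = {2,12,15}
A ∪ ((A ∪ C) Δ C) = {1,2,3,4,5,7,8,10,11,12,14,15,16}
Cᶜ = {2,6,12,15}
A ∪ B = {1,2,3,4,5,6,7,8,9,10,11,12,14,15,16}
Cᶜ ∩ (A ∪ B) = {2,6,12,15}
(Cᶜ ∩ (A ∪ B))ᶜ = {1,3,4,5,7,8,9,10,11,13,14,16,17}
(A ∪ ((A ∪ C) Δ C)) ∖ (Cᶜ ∩ (A ∪ B))ᶜ = {2,12,15}

{2,12,15}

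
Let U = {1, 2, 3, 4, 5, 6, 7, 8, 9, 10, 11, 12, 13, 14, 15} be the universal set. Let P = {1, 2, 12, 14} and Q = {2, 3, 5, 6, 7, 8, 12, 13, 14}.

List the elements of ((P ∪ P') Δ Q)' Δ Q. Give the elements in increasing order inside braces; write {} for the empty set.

{}

P' = {3, 4, 5, 6, 7, 8, 9, 10, 11, 13, 15}
P ∪ P' = {1, 2, 3, 4, 5, 6, 7, 8, 9, 10, 11, 12, 13, 14, 15}
(P ∪ P') Δ Q = {1, 4, 9, 10, 11, 15}
((P ∪ P') Δ Q)' = {2, 3, 5, 6, 7, 8, 12, 13, 14}
((P ∪ P') Δ Q)' Δ Q = {}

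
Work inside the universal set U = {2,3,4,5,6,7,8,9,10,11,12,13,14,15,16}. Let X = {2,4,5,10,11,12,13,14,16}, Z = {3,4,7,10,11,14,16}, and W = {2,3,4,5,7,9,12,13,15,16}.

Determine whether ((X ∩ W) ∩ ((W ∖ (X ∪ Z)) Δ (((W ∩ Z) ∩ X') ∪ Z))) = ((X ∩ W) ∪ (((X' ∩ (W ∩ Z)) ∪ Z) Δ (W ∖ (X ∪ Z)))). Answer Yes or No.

No

X ∩ W = {2,4,5,12,13,16}
X ∪ Z = {2,3,4,5,7,10,11,12,13,14,16}
W ∖ (X ∪ Z) = {9,15}
W ∩ Z = {3,4,7,16}
X' = {3,6,7,8,9,15}
(W ∩ Z) ∩ X' = {3,7}
((W ∩ Z) ∩ X') ∪ Z = {3,4,7,10,11,14,16}
(W ∖ (X ∪ Z)) Δ (((W ∩ Z) ∩ X') ∪ Z) = {3,4,7,9,10,11,14,15,16}
(X ∩ W) ∩ ((W ∖ (X ∪ Z)) Δ (((W ∩ Z) ∩ X') ∪ Z)) = {4,16}
X' ∩ (W ∩ Z) = {3,7}
(X' ∩ (W ∩ Z)) ∪ Z = {3,4,7,10,11,14,16}
((X' ∩ (W ∩ Z)) ∪ Z) Δ (W ∖ (X ∪ Z)) = {3,4,7,9,10,11,14,15,16}
(X ∩ W) ∪ (((X' ∩ (W ∩ Z)) ∪ Z) Δ (W ∖ (X ∪ Z))) = {2,3,4,5,7,9,10,11,12,13,14,15,16}
2 ∈ (X ∩ W) ∪ (((X' ∩ (W ∩ Z)) ∪ Z) Δ (W ∖ (X ∪ Z))) but 2 ∉ (X ∩ W) ∩ ((W ∖ (X ∪ Z)) Δ (((W ∩ Z) ∩ X') ∪ Z)), so they differ.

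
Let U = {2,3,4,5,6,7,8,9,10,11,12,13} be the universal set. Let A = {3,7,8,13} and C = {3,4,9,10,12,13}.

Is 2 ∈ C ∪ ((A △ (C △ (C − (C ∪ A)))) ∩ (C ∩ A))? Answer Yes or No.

No

2 ∉ C and 2 ∉ A, so 2 ∉ C ∪ A
2 ∉ C and 2 ∉ (C ∪ A), so 2 ∉ C − (C ∪ A)
2 ∉ C and 2 ∉ (C − (C ∪ A)), so 2 ∉ C △ (C − (C ∪ A))
2 ∉ A and 2 ∉ (C △ (C − (C ∪ A))), so 2 ∉ A △ (C △ (C − (C ∪ A)))
2 ∉ C and 2 ∉ A, so 2 ∉ C ∩ A
2 ∉ (A △ (C △ (C − (C ∪ A)))) and 2 ∉ (C ∩ A), so 2 ∉ (A △ (C △ (C − (C ∪ A)))) ∩ (C ∩ A)
2 ∉ C and 2 ∉ ((A △ (C △ (C − (C ∪ A)))) ∩ (C ∩ A)), so 2 ∉ C ∪ ((A △ (C △ (C − (C ∪ A)))) ∩ (C ∩ A))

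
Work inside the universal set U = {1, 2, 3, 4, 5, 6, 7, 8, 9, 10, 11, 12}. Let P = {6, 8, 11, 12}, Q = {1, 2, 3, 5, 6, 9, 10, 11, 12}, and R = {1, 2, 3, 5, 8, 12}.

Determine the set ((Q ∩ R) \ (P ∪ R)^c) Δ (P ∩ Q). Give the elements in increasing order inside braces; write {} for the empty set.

{1, 2, 3, 5, 6, 11}

Q ∩ R = {1, 2, 3, 5, 12}
P ∪ R = {1, 2, 3, 5, 6, 8, 11, 12}
(P ∪ R)^c = {4, 7, 9, 10}
(Q ∩ R) \ (P ∪ R)^c = {1, 2, 3, 5, 12}
P ∩ Q = {6, 11, 12}
((Q ∩ R) \ (P ∪ R)^c) Δ (P ∩ Q) = {1, 2, 3, 5, 6, 11}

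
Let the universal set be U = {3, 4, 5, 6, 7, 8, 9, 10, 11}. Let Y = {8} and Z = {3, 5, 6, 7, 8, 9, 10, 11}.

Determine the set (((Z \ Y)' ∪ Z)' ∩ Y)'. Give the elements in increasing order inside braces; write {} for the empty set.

Z \ Y = {3, 5, 6, 7, 9, 10, 11}
(Z \ Y)' = {4, 8}
(Z \ Y)' ∪ Z = {3, 4, 5, 6, 7, 8, 9, 10, 11}
((Z \ Y)' ∪ Z)' = {}
((Z \ Y)' ∪ Z)' ∩ Y = {}
(((Z \ Y)' ∪ Z)' ∩ Y)' = {3, 4, 5, 6, 7, 8, 9, 10, 11}

{3, 4, 5, 6, 7, 8, 9, 10, 11}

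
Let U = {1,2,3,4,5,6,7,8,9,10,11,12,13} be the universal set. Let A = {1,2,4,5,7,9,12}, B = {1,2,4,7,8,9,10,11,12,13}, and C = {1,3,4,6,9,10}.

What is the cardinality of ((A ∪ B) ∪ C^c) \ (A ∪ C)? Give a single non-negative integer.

A ∪ B = {1,2,4,5,7,8,9,10,11,12,13}
C^c = {2,5,7,8,11,12,13}
(A ∪ B) ∪ C^c = {1,2,4,5,7,8,9,10,11,12,13}
A ∪ C = {1,2,3,4,5,6,7,9,10,12}
((A ∪ B) ∪ C^c) \ (A ∪ C) = {8,11,13}
|((A ∪ B) ∪ C^c) \ (A ∪ C)| = 3

3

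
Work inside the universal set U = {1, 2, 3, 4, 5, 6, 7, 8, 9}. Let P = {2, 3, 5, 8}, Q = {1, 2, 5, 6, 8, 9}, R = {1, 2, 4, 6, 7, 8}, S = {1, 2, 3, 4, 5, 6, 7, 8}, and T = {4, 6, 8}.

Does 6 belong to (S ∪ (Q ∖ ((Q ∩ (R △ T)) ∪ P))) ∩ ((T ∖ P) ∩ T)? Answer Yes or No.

Yes

6 ∈ R and 6 ∈ T, so 6 ∉ R △ T
6 ∈ Q and 6 ∉ (R △ T), so 6 ∉ Q ∩ (R △ T)
6 ∉ (Q ∩ (R △ T)) and 6 ∉ P, so 6 ∉ (Q ∩ (R △ T)) ∪ P
6 ∈ Q and 6 ∉ ((Q ∩ (R △ T)) ∪ P), so 6 ∈ Q ∖ ((Q ∩ (R △ T)) ∪ P)
6 ∈ S and 6 ∈ (Q ∖ ((Q ∩ (R △ T)) ∪ P)), so 6 ∈ S ∪ (Q ∖ ((Q ∩ (R △ T)) ∪ P))
6 ∈ T and 6 ∉ P, so 6 ∈ T ∖ P
6 ∈ (T ∖ P) and 6 ∈ T, so 6 ∈ (T ∖ P) ∩ T
6 ∈ (S ∪ (Q ∖ ((Q ∩ (R △ T)) ∪ P))) and 6 ∈ ((T ∖ P) ∩ T), so 6 ∈ (S ∪ (Q ∖ ((Q ∩ (R △ T)) ∪ P))) ∩ ((T ∖ P) ∩ T)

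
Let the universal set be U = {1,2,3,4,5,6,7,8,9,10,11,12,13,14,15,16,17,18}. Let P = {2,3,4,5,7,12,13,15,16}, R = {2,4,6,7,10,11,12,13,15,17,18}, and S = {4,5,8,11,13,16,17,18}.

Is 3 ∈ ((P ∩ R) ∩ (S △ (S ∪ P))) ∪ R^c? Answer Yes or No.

3 ∈ P and 3 ∉ R, so 3 ∉ P ∩ R
3 ∉ S and 3 ∈ P, so 3 ∈ S ∪ P
3 ∉ S and 3 ∈ (S ∪ P), so 3 ∈ S △ (S ∪ P)
3 ∉ (P ∩ R) and 3 ∈ (S △ (S ∪ P)), so 3 ∉ (P ∩ R) ∩ (S △ (S ∪ P))
3 ∉ R, so 3 ∈ R^c
3 ∉ ((P ∩ R) ∩ (S △ (S ∪ P))) and 3 ∈ R^c, so 3 ∈ ((P ∩ R) ∩ (S △ (S ∪ P))) ∪ R^c

Yes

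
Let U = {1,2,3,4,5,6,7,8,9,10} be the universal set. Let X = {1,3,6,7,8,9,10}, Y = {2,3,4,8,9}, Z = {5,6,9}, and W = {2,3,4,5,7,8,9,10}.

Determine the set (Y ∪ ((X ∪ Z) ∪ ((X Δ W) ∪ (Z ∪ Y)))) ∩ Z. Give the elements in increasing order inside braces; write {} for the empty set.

X ∪ Z = {1,3,5,6,7,8,9,10}
X Δ W = {1,2,4,5,6}
Z ∪ Y = {2,3,4,5,6,8,9}
(X Δ W) ∪ (Z ∪ Y) = {1,2,3,4,5,6,8,9}
(X ∪ Z) ∪ ((X Δ W) ∪ (Z ∪ Y)) = {1,2,3,4,5,6,7,8,9,10}
Y ∪ ((X ∪ Z) ∪ ((X Δ W) ∪ (Z ∪ Y))) = {1,2,3,4,5,6,7,8,9,10}
(Y ∪ ((X ∪ Z) ∪ ((X Δ W) ∪ (Z ∪ Y)))) ∩ Z = {5,6,9}

{5,6,9}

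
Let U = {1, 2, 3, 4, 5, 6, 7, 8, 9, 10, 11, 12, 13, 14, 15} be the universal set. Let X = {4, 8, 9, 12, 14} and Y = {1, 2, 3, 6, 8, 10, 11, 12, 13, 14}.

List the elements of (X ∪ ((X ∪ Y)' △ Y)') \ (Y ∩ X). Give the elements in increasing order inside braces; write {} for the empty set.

X ∪ Y = {1, 2, 3, 4, 6, 8, 9, 10, 11, 12, 13, 14}
(X ∪ Y)' = {5, 7, 15}
(X ∪ Y)' △ Y = {1, 2, 3, 5, 6, 7, 8, 10, 11, 12, 13, 14, 15}
((X ∪ Y)' △ Y)' = {4, 9}
X ∪ ((X ∪ Y)' △ Y)' = {4, 8, 9, 12, 14}
Y ∩ X = {8, 12, 14}
(X ∪ ((X ∪ Y)' △ Y)') \ (Y ∩ X) = {4, 9}

{4, 9}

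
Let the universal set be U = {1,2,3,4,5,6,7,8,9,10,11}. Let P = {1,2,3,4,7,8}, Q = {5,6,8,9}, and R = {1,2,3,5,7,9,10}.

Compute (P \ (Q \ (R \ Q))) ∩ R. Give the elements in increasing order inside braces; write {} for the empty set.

{1,2,3,7}

R \ Q = {1,2,3,7,10}
Q \ (R \ Q) = {5,6,8,9}
P \ (Q \ (R \ Q)) = {1,2,3,4,7}
(P \ (Q \ (R \ Q))) ∩ R = {1,2,3,7}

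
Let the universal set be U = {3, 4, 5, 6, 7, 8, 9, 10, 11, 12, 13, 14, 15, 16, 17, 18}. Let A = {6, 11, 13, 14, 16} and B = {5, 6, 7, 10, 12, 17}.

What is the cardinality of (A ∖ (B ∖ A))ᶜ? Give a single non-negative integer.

B ∖ A = {5, 7, 10, 12, 17}
A ∖ (B ∖ A) = {6, 11, 13, 14, 16}
(A ∖ (B ∖ A))ᶜ = {3, 4, 5, 7, 8, 9, 10, 12, 15, 17, 18}
|(A ∖ (B ∖ A))ᶜ| = 11

11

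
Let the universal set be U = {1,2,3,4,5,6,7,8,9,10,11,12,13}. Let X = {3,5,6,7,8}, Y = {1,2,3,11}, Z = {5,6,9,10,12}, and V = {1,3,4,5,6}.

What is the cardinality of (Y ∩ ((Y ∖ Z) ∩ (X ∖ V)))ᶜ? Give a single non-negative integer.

Y ∖ Z = {1,2,3,11}
X ∖ V = {7,8}
(Y ∖ Z) ∩ (X ∖ V) = {}
Y ∩ ((Y ∖ Z) ∩ (X ∖ V)) = {}
(Y ∩ ((Y ∖ Z) ∩ (X ∖ V)))ᶜ = {1,2,3,4,5,6,7,8,9,10,11,12,13}
|(Y ∩ ((Y ∖ Z) ∩ (X ∖ V)))ᶜ| = 13

13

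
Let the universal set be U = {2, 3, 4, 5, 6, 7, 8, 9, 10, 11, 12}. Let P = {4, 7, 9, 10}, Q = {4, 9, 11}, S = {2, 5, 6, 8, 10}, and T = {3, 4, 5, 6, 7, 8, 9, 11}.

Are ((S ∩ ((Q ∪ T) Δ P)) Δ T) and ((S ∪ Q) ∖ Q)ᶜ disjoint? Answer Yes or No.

Q ∪ T = {3, 4, 5, 6, 7, 8, 9, 11}
(Q ∪ T) Δ P = {3, 5, 6, 8, 10, 11}
S ∩ ((Q ∪ T) Δ P) = {5, 6, 8, 10}
(S ∩ ((Q ∪ T) Δ P)) Δ T = {3, 4, 7, 9, 10, 11}
S ∪ Q = {2, 4, 5, 6, 8, 9, 10, 11}
(S ∪ Q) ∖ Q = {2, 5, 6, 8, 10}
((S ∪ Q) ∖ Q)ᶜ = {3, 4, 7, 9, 11, 12}
3 lies in both, so they are not disjoint.

No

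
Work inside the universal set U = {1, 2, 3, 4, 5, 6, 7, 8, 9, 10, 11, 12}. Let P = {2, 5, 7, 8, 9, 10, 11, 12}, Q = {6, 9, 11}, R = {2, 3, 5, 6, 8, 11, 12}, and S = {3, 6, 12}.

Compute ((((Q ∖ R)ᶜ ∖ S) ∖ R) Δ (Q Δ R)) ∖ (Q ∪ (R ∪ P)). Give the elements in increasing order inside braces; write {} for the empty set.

Q ∖ R = {9}
(Q ∖ R)ᶜ = {1, 2, 3, 4, 5, 6, 7, 8, 10, 11, 12}
(Q ∖ R)ᶜ ∖ S = {1, 2, 4, 5, 7, 8, 10, 11}
((Q ∖ R)ᶜ ∖ S) ∖ R = {1, 4, 7, 10}
Q Δ R = {2, 3, 5, 8, 9, 12}
(((Q ∖ R)ᶜ ∖ S) ∖ R) Δ (Q Δ R) = {1, 2, 3, 4, 5, 7, 8, 9, 10, 12}
R ∪ P = {2, 3, 5, 6, 7, 8, 9, 10, 11, 12}
Q ∪ (R ∪ P) = {2, 3, 5, 6, 7, 8, 9, 10, 11, 12}
((((Q ∖ R)ᶜ ∖ S) ∖ R) Δ (Q Δ R)) ∖ (Q ∪ (R ∪ P)) = {1, 4}

{1, 4}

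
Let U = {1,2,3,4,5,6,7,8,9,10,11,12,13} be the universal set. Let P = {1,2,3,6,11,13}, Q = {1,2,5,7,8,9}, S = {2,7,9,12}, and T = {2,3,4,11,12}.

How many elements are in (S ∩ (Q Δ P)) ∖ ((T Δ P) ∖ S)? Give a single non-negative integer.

2

Q Δ P = {3,5,6,7,8,9,11,13}
S ∩ (Q Δ P) = {7,9}
T Δ P = {1,4,6,12,13}
(T Δ P) ∖ S = {1,4,6,13}
(S ∩ (Q Δ P)) ∖ ((T Δ P) ∖ S) = {7,9}
|(S ∩ (Q Δ P)) ∖ ((T Δ P) ∖ S)| = 2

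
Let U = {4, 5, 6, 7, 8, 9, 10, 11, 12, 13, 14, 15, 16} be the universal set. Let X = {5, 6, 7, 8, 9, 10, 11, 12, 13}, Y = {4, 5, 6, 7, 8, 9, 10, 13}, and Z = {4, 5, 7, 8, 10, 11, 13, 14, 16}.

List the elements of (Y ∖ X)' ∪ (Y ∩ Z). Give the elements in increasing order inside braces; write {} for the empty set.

Y ∖ X = {4}
(Y ∖ X)' = {5, 6, 7, 8, 9, 10, 11, 12, 13, 14, 15, 16}
Y ∩ Z = {4, 5, 7, 8, 10, 13}
(Y ∖ X)' ∪ (Y ∩ Z) = {4, 5, 6, 7, 8, 9, 10, 11, 12, 13, 14, 15, 16}

{4, 5, 6, 7, 8, 9, 10, 11, 12, 13, 14, 15, 16}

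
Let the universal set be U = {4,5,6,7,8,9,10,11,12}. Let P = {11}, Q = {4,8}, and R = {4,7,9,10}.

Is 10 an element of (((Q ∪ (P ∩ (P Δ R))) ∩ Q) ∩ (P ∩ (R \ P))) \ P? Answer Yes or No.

No

10 ∉ P and 10 ∈ R, so 10 ∈ P Δ R
10 ∉ P and 10 ∈ (P Δ R), so 10 ∉ P ∩ (P Δ R)
10 ∉ Q and 10 ∉ (P ∩ (P Δ R)), so 10 ∉ Q ∪ (P ∩ (P Δ R))
10 ∉ (Q ∪ (P ∩ (P Δ R))) and 10 ∉ Q, so 10 ∉ (Q ∪ (P ∩ (P Δ R))) ∩ Q
10 ∈ R and 10 ∉ P, so 10 ∈ R \ P
10 ∉ P and 10 ∈ (R \ P), so 10 ∉ P ∩ (R \ P)
10 ∉ ((Q ∪ (P ∩ (P Δ R))) ∩ Q) and 10 ∉ (P ∩ (R \ P)), so 10 ∉ ((Q ∪ (P ∩ (P Δ R))) ∩ Q) ∩ (P ∩ (R \ P))
10 ∉ (((Q ∪ (P ∩ (P Δ R))) ∩ Q) ∩ (P ∩ (R \ P))) and 10 ∉ P, so 10 ∉ (((Q ∪ (P ∩ (P Δ R))) ∩ Q) ∩ (P ∩ (R \ P))) \ P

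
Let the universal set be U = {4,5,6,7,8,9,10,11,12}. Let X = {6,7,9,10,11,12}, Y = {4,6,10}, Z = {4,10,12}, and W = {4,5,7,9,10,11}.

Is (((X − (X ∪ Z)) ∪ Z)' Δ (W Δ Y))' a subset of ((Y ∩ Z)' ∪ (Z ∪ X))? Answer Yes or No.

X ∪ Z = {4,6,7,9,10,11,12}
X − (X ∪ Z) = {}
(X − (X ∪ Z)) ∪ Z = {4,10,12}
((X − (X ∪ Z)) ∪ Z)' = {5,6,7,8,9,11}
W Δ Y = {5,6,7,9,11}
((X − (X ∪ Z)) ∪ Z)' Δ (W Δ Y) = {8}
(((X − (X ∪ Z)) ∪ Z)' Δ (W Δ Y))' = {4,5,6,7,9,10,11,12}
Y ∩ Z = {4,10}
(Y ∩ Z)' = {5,6,7,8,9,11,12}
Z ∪ X = {4,6,7,9,10,11,12}
(Y ∩ Z)' ∪ (Z ∪ X) = {4,5,6,7,8,9,10,11,12}
Every element of {4,5,6,7,9,10,11,12} is in {4,5,6,7,8,9,10,11,12}, so (((X − (X ∪ Z)) ∪ Z)' Δ (W Δ Y))' ⊆ (Y ∩ Z)' ∪ (Z ∪ X).

Yes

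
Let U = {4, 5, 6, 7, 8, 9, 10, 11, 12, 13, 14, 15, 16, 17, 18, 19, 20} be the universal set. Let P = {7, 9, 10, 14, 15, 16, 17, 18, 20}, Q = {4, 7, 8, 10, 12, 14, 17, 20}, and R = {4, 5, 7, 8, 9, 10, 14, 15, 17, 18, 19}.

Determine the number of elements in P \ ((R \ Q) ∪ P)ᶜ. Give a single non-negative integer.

9

R \ Q = {5, 9, 15, 18, 19}
(R \ Q) ∪ P = {5, 7, 9, 10, 14, 15, 16, 17, 18, 19, 20}
((R \ Q) ∪ P)ᶜ = {4, 6, 8, 11, 12, 13}
P \ ((R \ Q) ∪ P)ᶜ = {7, 9, 10, 14, 15, 16, 17, 18, 20}
|P \ ((R \ Q) ∪ P)ᶜ| = 9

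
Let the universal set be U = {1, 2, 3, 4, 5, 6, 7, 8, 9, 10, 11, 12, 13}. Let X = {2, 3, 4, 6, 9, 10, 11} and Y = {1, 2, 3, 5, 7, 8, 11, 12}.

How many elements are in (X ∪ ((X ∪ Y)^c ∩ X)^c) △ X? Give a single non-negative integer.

6

X ∪ Y = {1, 2, 3, 4, 5, 6, 7, 8, 9, 10, 11, 12}
(X ∪ Y)^c = {13}
(X ∪ Y)^c ∩ X = {}
((X ∪ Y)^c ∩ X)^c = {1, 2, 3, 4, 5, 6, 7, 8, 9, 10, 11, 12, 13}
X ∪ ((X ∪ Y)^c ∩ X)^c = {1, 2, 3, 4, 5, 6, 7, 8, 9, 10, 11, 12, 13}
(X ∪ ((X ∪ Y)^c ∩ X)^c) △ X = {1, 5, 7, 8, 12, 13}
|(X ∪ ((X ∪ Y)^c ∩ X)^c) △ X| = 6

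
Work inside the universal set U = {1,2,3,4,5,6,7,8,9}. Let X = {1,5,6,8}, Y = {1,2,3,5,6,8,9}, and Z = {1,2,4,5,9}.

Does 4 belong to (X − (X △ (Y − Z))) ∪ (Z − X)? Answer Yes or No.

Yes

4 ∉ Y and 4 ∈ Z, so 4 ∉ Y − Z
4 ∉ X and 4 ∉ (Y − Z), so 4 ∉ X △ (Y − Z)
4 ∉ X and 4 ∉ (X △ (Y − Z)), so 4 ∉ X − (X △ (Y − Z))
4 ∈ Z and 4 ∉ X, so 4 ∈ Z − X
4 ∉ (X − (X △ (Y − Z))) and 4 ∈ (Z − X), so 4 ∈ (X − (X △ (Y − Z))) ∪ (Z − X)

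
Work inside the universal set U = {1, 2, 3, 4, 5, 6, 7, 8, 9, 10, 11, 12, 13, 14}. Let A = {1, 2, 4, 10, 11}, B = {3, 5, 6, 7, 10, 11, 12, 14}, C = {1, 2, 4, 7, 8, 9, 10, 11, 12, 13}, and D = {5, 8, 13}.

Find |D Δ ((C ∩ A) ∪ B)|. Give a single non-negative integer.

12

C ∩ A = {1, 2, 4, 10, 11}
(C ∩ A) ∪ B = {1, 2, 3, 4, 5, 6, 7, 10, 11, 12, 14}
D Δ ((C ∩ A) ∪ B) = {1, 2, 3, 4, 6, 7, 8, 10, 11, 12, 13, 14}
|D Δ ((C ∩ A) ∪ B)| = 12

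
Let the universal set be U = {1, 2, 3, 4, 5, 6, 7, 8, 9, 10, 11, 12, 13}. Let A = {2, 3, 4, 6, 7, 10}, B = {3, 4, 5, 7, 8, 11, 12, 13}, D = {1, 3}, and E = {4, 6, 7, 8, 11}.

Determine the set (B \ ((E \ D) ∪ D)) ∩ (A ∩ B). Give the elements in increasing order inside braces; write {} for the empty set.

E \ D = {4, 6, 7, 8, 11}
(E \ D) ∪ D = {1, 3, 4, 6, 7, 8, 11}
B \ ((E \ D) ∪ D) = {5, 12, 13}
A ∩ B = {3, 4, 7}
(B \ ((E \ D) ∪ D)) ∩ (A ∩ B) = {}

{}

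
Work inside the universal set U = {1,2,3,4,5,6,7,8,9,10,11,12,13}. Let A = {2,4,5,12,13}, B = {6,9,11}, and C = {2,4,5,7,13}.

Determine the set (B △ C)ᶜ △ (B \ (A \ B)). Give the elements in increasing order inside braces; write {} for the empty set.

B △ C = {2,4,5,6,7,9,11,13}
(B △ C)ᶜ = {1,3,8,10,12}
A \ B = {2,4,5,12,13}
B \ (A \ B) = {6,9,11}
(B △ C)ᶜ △ (B \ (A \ B)) = {1,3,6,8,9,10,11,12}

{1,3,6,8,9,10,11,12}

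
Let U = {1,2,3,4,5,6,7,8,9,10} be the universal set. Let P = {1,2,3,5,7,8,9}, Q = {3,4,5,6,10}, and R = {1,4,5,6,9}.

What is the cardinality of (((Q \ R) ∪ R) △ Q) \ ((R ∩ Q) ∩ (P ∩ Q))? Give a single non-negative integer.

2

Q \ R = {3,10}
(Q \ R) ∪ R = {1,3,4,5,6,9,10}
((Q \ R) ∪ R) △ Q = {1,9}
R ∩ Q = {4,5,6}
P ∩ Q = {3,5}
(R ∩ Q) ∩ (P ∩ Q) = {5}
(((Q \ R) ∪ R) △ Q) \ ((R ∩ Q) ∩ (P ∩ Q)) = {1,9}
|(((Q \ R) ∪ R) △ Q) \ ((R ∩ Q) ∩ (P ∩ Q))| = 2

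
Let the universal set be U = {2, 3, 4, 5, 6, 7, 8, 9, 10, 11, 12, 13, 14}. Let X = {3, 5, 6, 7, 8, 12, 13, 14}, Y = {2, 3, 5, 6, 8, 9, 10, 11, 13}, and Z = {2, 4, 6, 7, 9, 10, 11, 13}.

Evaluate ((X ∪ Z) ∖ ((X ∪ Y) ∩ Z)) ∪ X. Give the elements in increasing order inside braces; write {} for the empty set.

X ∪ Z = {2, 3, 4, 5, 6, 7, 8, 9, 10, 11, 12, 13, 14}
X ∪ Y = {2, 3, 5, 6, 7, 8, 9, 10, 11, 12, 13, 14}
(X ∪ Y) ∩ Z = {2, 6, 7, 9, 10, 11, 13}
(X ∪ Z) ∖ ((X ∪ Y) ∩ Z) = {3, 4, 5, 8, 12, 14}
((X ∪ Z) ∖ ((X ∪ Y) ∩ Z)) ∪ X = {3, 4, 5, 6, 7, 8, 12, 13, 14}

{3, 4, 5, 6, 7, 8, 12, 13, 14}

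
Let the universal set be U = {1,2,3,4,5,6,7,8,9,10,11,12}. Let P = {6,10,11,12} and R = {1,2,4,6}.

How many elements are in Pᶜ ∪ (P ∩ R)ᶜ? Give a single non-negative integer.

11

Pᶜ = {1,2,3,4,5,7,8,9}
P ∩ R = {6}
(P ∩ R)ᶜ = {1,2,3,4,5,7,8,9,10,11,12}
Pᶜ ∪ (P ∩ R)ᶜ = {1,2,3,4,5,7,8,9,10,11,12}
|Pᶜ ∪ (P ∩ R)ᶜ| = 11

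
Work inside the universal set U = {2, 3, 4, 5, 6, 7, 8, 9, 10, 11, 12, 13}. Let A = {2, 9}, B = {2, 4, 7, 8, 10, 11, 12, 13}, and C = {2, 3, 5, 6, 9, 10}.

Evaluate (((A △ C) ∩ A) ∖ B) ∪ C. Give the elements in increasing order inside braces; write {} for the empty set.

{2, 3, 5, 6, 9, 10}

A △ C = {3, 5, 6, 10}
(A △ C) ∩ A = {}
((A △ C) ∩ A) ∖ B = {}
(((A △ C) ∩ A) ∖ B) ∪ C = {2, 3, 5, 6, 9, 10}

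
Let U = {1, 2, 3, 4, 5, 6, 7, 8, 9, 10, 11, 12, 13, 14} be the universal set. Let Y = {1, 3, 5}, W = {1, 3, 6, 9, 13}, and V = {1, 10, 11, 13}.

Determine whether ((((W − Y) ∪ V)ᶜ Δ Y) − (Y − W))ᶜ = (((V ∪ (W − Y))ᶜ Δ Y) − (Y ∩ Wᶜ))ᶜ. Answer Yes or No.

W − Y = {6, 9, 13}
(W − Y) ∪ V = {1, 6, 9, 10, 11, 13}
((W − Y) ∪ V)ᶜ = {2, 3, 4, 5, 7, 8, 12, 14}
((W − Y) ∪ V)ᶜ Δ Y = {1, 2, 4, 7, 8, 12, 14}
Y − W = {5}
(((W − Y) ∪ V)ᶜ Δ Y) − (Y − W) = {1, 2, 4, 7, 8, 12, 14}
((((W − Y) ∪ V)ᶜ Δ Y) − (Y − W))ᶜ = {3, 5, 6, 9, 10, 11, 13}
V ∪ (W − Y) = {1, 6, 9, 10, 11, 13}
(V ∪ (W − Y))ᶜ = {2, 3, 4, 5, 7, 8, 12, 14}
(V ∪ (W − Y))ᶜ Δ Y = {1, 2, 4, 7, 8, 12, 14}
Wᶜ = {2, 4, 5, 7, 8, 10, 11, 12, 14}
Y ∩ Wᶜ = {5}
((V ∪ (W − Y))ᶜ Δ Y) − (Y ∩ Wᶜ) = {1, 2, 4, 7, 8, 12, 14}
(((V ∪ (W − Y))ᶜ Δ Y) − (Y ∩ Wᶜ))ᶜ = {3, 5, 6, 9, 10, 11, 13}
Both equal {3, 5, 6, 9, 10, 11, 13}, so ((((W − Y) ∪ V)ᶜ Δ Y) − (Y − W))ᶜ = (((V ∪ (W − Y))ᶜ Δ Y) − (Y ∩ Wᶜ))ᶜ.

Yes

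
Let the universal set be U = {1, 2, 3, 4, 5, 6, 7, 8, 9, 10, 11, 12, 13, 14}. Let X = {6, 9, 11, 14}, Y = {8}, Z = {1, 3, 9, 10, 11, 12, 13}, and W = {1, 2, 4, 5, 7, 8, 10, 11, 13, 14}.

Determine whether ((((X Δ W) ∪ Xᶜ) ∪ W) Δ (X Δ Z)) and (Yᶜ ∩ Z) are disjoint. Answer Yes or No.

No

X Δ W = {1, 2, 4, 5, 6, 7, 8, 9, 10, 13}
Xᶜ = {1, 2, 3, 4, 5, 7, 8, 10, 12, 13}
(X Δ W) ∪ Xᶜ = {1, 2, 3, 4, 5, 6, 7, 8, 9, 10, 12, 13}
((X Δ W) ∪ Xᶜ) ∪ W = {1, 2, 3, 4, 5, 6, 7, 8, 9, 10, 11, 12, 13, 14}
X Δ Z = {1, 3, 6, 10, 12, 13, 14}
(((X Δ W) ∪ Xᶜ) ∪ W) Δ (X Δ Z) = {2, 4, 5, 7, 8, 9, 11}
Yᶜ = {1, 2, 3, 4, 5, 6, 7, 9, 10, 11, 12, 13, 14}
Yᶜ ∩ Z = {1, 3, 9, 10, 11, 12, 13}
9 lies in both, so they are not disjoint.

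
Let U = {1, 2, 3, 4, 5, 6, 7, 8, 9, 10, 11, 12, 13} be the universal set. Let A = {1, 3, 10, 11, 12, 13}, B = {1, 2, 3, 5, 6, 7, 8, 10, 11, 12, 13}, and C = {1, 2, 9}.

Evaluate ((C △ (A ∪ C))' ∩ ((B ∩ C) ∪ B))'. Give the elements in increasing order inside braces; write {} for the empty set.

{3, 4, 9, 10, 11, 12, 13}

A ∪ C = {1, 2, 3, 9, 10, 11, 12, 13}
C △ (A ∪ C) = {3, 10, 11, 12, 13}
(C △ (A ∪ C))' = {1, 2, 4, 5, 6, 7, 8, 9}
B ∩ C = {1, 2}
(B ∩ C) ∪ B = {1, 2, 3, 5, 6, 7, 8, 10, 11, 12, 13}
(C △ (A ∪ C))' ∩ ((B ∩ C) ∪ B) = {1, 2, 5, 6, 7, 8}
((C △ (A ∪ C))' ∩ ((B ∩ C) ∪ B))' = {3, 4, 9, 10, 11, 12, 13}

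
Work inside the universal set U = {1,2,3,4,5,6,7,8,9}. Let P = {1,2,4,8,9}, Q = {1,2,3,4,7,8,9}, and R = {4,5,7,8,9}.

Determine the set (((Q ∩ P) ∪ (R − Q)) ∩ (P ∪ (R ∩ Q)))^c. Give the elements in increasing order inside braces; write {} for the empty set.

Q ∩ P = {1,2,4,8,9}
R − Q = {5}
(Q ∩ P) ∪ (R − Q) = {1,2,4,5,8,9}
R ∩ Q = {4,7,8,9}
P ∪ (R ∩ Q) = {1,2,4,7,8,9}
((Q ∩ P) ∪ (R − Q)) ∩ (P ∪ (R ∩ Q)) = {1,2,4,8,9}
(((Q ∩ P) ∪ (R − Q)) ∩ (P ∪ (R ∩ Q)))^c = {3,5,6,7}

{3,5,6,7}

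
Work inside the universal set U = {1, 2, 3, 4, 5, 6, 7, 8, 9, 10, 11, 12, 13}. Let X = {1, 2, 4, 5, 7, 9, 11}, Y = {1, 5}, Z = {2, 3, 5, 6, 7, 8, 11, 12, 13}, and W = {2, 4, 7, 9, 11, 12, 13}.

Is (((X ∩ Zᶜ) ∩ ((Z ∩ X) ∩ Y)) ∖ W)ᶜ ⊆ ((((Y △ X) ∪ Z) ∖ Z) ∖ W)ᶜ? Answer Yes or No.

Zᶜ = {1, 4, 9, 10}
X ∩ Zᶜ = {1, 4, 9}
Z ∩ X = {2, 5, 7, 11}
(Z ∩ X) ∩ Y = {5}
(X ∩ Zᶜ) ∩ ((Z ∩ X) ∩ Y) = {}
((X ∩ Zᶜ) ∩ ((Z ∩ X) ∩ Y)) ∖ W = {}
(((X ∩ Zᶜ) ∩ ((Z ∩ X) ∩ Y)) ∖ W)ᶜ = {1, 2, 3, 4, 5, 6, 7, 8, 9, 10, 11, 12, 13}
Y △ X = {2, 4, 7, 9, 11}
(Y △ X) ∪ Z = {2, 3, 4, 5, 6, 7, 8, 9, 11, 12, 13}
((Y △ X) ∪ Z) ∖ Z = {4, 9}
(((Y △ X) ∪ Z) ∖ Z) ∖ W = {}
((((Y △ X) ∪ Z) ∖ Z) ∖ W)ᶜ = {1, 2, 3, 4, 5, 6, 7, 8, 9, 10, 11, 12, 13}
Every element of {1, 2, 3, 4, 5, 6, 7, 8, 9, 10, 11, 12, 13} is in {1, 2, 3, 4, 5, 6, 7, 8, 9, 10, 11, 12, 13}, so (((X ∩ Zᶜ) ∩ ((Z ∩ X) ∩ Y)) ∖ W)ᶜ ⊆ ((((Y △ X) ∪ Z) ∖ Z) ∖ W)ᶜ.

Yes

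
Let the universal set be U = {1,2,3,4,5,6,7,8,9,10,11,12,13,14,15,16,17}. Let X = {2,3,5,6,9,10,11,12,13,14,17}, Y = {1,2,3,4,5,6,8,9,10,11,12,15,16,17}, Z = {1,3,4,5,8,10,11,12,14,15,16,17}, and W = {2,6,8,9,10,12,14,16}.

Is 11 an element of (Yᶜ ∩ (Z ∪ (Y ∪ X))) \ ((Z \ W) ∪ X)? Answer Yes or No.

11 ∈ Y, so 11 ∉ Yᶜ
11 ∈ Y and 11 ∈ X, so 11 ∈ Y ∪ X
11 ∈ Z and 11 ∈ (Y ∪ X), so 11 ∈ Z ∪ (Y ∪ X)
11 ∉ Yᶜ and 11 ∈ (Z ∪ (Y ∪ X)), so 11 ∉ Yᶜ ∩ (Z ∪ (Y ∪ X))
11 ∈ Z and 11 ∉ W, so 11 ∈ Z \ W
11 ∈ (Z \ W) and 11 ∈ X, so 11 ∈ (Z \ W) ∪ X
11 ∉ (Yᶜ ∩ (Z ∪ (Y ∪ X))) and 11 ∈ ((Z \ W) ∪ X), so 11 ∉ (Yᶜ ∩ (Z ∪ (Y ∪ X))) \ ((Z \ W) ∪ X)

No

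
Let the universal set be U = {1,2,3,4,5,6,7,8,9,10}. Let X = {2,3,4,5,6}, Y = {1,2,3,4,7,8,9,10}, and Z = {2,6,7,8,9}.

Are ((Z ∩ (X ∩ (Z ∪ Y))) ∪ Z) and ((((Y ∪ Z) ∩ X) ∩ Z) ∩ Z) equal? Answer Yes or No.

No

Z ∪ Y = {1,2,3,4,6,7,8,9,10}
X ∩ (Z ∪ Y) = {2,3,4,6}
Z ∩ (X ∩ (Z ∪ Y)) = {2,6}
(Z ∩ (X ∩ (Z ∪ Y))) ∪ Z = {2,6,7,8,9}
Y ∪ Z = {1,2,3,4,6,7,8,9,10}
(Y ∪ Z) ∩ X = {2,3,4,6}
((Y ∪ Z) ∩ X) ∩ Z = {2,6}
(((Y ∪ Z) ∩ X) ∩ Z) ∩ Z = {2,6}
7 ∈ (Z ∩ (X ∩ (Z ∪ Y))) ∪ Z but 7 ∉ (((Y ∪ Z) ∩ X) ∩ Z) ∩ Z, so they differ.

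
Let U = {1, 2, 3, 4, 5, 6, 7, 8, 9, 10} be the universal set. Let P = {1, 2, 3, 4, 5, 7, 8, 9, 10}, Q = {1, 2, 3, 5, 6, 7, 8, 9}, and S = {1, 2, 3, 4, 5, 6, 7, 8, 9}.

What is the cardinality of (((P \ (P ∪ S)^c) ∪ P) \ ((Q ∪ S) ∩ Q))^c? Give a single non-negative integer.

P ∪ S = {1, 2, 3, 4, 5, 6, 7, 8, 9, 10}
(P ∪ S)^c = {}
P \ (P ∪ S)^c = {1, 2, 3, 4, 5, 7, 8, 9, 10}
(P \ (P ∪ S)^c) ∪ P = {1, 2, 3, 4, 5, 7, 8, 9, 10}
Q ∪ S = {1, 2, 3, 4, 5, 6, 7, 8, 9}
(Q ∪ S) ∩ Q = {1, 2, 3, 5, 6, 7, 8, 9}
((P \ (P ∪ S)^c) ∪ P) \ ((Q ∪ S) ∩ Q) = {4, 10}
(((P \ (P ∪ S)^c) ∪ P) \ ((Q ∪ S) ∩ Q))^c = {1, 2, 3, 5, 6, 7, 8, 9}
|(((P \ (P ∪ S)^c) ∪ P) \ ((Q ∪ S) ∩ Q))^c| = 8

8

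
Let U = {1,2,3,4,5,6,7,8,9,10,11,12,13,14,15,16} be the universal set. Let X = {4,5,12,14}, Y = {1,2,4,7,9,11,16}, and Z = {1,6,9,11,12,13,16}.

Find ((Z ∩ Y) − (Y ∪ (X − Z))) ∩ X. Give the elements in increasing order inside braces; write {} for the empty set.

Z ∩ Y = {1,9,11,16}
X − Z = {4,5,14}
Y ∪ (X − Z) = {1,2,4,5,7,9,11,14,16}
(Z ∩ Y) − (Y ∪ (X − Z)) = {}
((Z ∩ Y) − (Y ∪ (X − Z))) ∩ X = {}

{}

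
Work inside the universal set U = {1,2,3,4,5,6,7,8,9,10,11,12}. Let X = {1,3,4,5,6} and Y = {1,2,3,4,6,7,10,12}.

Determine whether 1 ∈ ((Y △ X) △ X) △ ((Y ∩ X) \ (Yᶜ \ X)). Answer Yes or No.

1 ∈ Y and 1 ∈ X, so 1 ∉ Y △ X
1 ∉ (Y △ X) and 1 ∈ X, so 1 ∈ (Y △ X) △ X
1 ∈ Y and 1 ∈ X, so 1 ∈ Y ∩ X
1 ∈ Y, so 1 ∉ Yᶜ
1 ∉ Yᶜ and 1 ∈ X, so 1 ∉ Yᶜ \ X
1 ∈ (Y ∩ X) and 1 ∉ (Yᶜ \ X), so 1 ∈ (Y ∩ X) \ (Yᶜ \ X)
1 ∈ ((Y △ X) △ X) and 1 ∈ ((Y ∩ X) \ (Yᶜ \ X)), so 1 ∉ ((Y △ X) △ X) △ ((Y ∩ X) \ (Yᶜ \ X))

No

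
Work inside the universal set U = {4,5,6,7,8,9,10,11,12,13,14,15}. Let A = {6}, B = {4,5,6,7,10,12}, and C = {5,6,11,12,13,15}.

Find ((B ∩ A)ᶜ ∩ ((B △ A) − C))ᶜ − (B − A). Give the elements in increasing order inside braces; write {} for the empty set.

{6,8,9,11,13,14,15}

B ∩ A = {6}
(B ∩ A)ᶜ = {4,5,7,8,9,10,11,12,13,14,15}
B △ A = {4,5,7,10,12}
(B △ A) − C = {4,7,10}
(B ∩ A)ᶜ ∩ ((B △ A) − C) = {4,7,10}
((B ∩ A)ᶜ ∩ ((B △ A) − C))ᶜ = {5,6,8,9,11,12,13,14,15}
B − A = {4,5,7,10,12}
((B ∩ A)ᶜ ∩ ((B △ A) − C))ᶜ − (B − A) = {6,8,9,11,13,14,15}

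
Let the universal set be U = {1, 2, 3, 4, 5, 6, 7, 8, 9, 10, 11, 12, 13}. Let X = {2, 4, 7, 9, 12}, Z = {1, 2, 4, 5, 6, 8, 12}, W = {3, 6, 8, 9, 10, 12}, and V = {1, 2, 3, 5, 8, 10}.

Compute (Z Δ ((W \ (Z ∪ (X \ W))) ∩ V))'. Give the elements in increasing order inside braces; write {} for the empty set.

{7, 9, 11, 13}

X \ W = {2, 4, 7}
Z ∪ (X \ W) = {1, 2, 4, 5, 6, 7, 8, 12}
W \ (Z ∪ (X \ W)) = {3, 9, 10}
(W \ (Z ∪ (X \ W))) ∩ V = {3, 10}
Z Δ ((W \ (Z ∪ (X \ W))) ∩ V) = {1, 2, 3, 4, 5, 6, 8, 10, 12}
(Z Δ ((W \ (Z ∪ (X \ W))) ∩ V))' = {7, 9, 11, 13}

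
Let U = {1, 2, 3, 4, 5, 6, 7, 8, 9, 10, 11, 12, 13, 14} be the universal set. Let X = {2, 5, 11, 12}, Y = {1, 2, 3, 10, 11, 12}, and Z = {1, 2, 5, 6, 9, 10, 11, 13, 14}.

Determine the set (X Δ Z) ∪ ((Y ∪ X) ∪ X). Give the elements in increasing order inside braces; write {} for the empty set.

X Δ Z = {1, 6, 9, 10, 12, 13, 14}
Y ∪ X = {1, 2, 3, 5, 10, 11, 12}
(Y ∪ X) ∪ X = {1, 2, 3, 5, 10, 11, 12}
(X Δ Z) ∪ ((Y ∪ X) ∪ X) = {1, 2, 3, 5, 6, 9, 10, 11, 12, 13, 14}

{1, 2, 3, 5, 6, 9, 10, 11, 12, 13, 14}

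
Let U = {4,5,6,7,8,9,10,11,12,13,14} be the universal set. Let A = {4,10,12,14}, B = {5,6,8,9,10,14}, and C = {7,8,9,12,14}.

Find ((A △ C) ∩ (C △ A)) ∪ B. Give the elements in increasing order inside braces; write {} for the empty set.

A △ C = {4,7,8,9,10}
C △ A = {4,7,8,9,10}
(A △ C) ∩ (C △ A) = {4,7,8,9,10}
((A △ C) ∩ (C △ A)) ∪ B = {4,5,6,7,8,9,10,14}

{4,5,6,7,8,9,10,14}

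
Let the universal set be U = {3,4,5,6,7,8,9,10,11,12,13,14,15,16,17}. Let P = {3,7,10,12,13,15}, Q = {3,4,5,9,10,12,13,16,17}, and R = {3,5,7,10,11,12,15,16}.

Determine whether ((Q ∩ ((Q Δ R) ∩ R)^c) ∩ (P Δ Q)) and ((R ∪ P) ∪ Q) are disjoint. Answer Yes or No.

Q Δ R = {4,7,9,11,13,15,17}
(Q Δ R) ∩ R = {7,11,15}
((Q Δ R) ∩ R)^c = {3,4,5,6,8,9,10,12,13,14,16,17}
Q ∩ ((Q Δ R) ∩ R)^c = {3,4,5,9,10,12,13,16,17}
P Δ Q = {4,5,7,9,15,16,17}
(Q ∩ ((Q Δ R) ∩ R)^c) ∩ (P Δ Q) = {4,5,9,16,17}
R ∪ P = {3,5,7,10,11,12,13,15,16}
(R ∪ P) ∪ Q = {3,4,5,7,9,10,11,12,13,15,16,17}
4 lies in both, so they are not disjoint.

No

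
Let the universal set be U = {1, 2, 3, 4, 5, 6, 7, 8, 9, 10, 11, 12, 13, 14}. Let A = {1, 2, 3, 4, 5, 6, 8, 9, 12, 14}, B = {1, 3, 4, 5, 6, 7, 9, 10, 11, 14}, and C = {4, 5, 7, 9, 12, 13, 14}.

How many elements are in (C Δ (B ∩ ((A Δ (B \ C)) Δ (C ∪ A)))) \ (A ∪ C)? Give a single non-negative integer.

2

B \ C = {1, 3, 6, 10, 11}
A Δ (B \ C) = {2, 4, 5, 8, 9, 10, 11, 12, 14}
C ∪ A = {1, 2, 3, 4, 5, 6, 7, 8, 9, 12, 13, 14}
(A Δ (B \ C)) Δ (C ∪ A) = {1, 3, 6, 7, 10, 11, 13}
B ∩ ((A Δ (B \ C)) Δ (C ∪ A)) = {1, 3, 6, 7, 10, 11}
C Δ (B ∩ ((A Δ (B \ C)) Δ (C ∪ A))) = {1, 3, 4, 5, 6, 9, 10, 11, 12, 13, 14}
A ∪ C = {1, 2, 3, 4, 5, 6, 7, 8, 9, 12, 13, 14}
(C Δ (B ∩ ((A Δ (B \ C)) Δ (C ∪ A)))) \ (A ∪ C) = {10, 11}
|(C Δ (B ∩ ((A Δ (B \ C)) Δ (C ∪ A)))) \ (A ∪ C)| = 2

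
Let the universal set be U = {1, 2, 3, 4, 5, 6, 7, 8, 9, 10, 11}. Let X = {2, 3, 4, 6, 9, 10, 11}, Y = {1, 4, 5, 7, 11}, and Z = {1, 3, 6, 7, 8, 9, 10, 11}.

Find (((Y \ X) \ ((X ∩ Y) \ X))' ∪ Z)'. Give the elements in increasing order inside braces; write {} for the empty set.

{5}

Y \ X = {1, 5, 7}
X ∩ Y = {4, 11}
(X ∩ Y) \ X = {}
(Y \ X) \ ((X ∩ Y) \ X) = {1, 5, 7}
((Y \ X) \ ((X ∩ Y) \ X))' = {2, 3, 4, 6, 8, 9, 10, 11}
((Y \ X) \ ((X ∩ Y) \ X))' ∪ Z = {1, 2, 3, 4, 6, 7, 8, 9, 10, 11}
(((Y \ X) \ ((X ∩ Y) \ X))' ∪ Z)' = {5}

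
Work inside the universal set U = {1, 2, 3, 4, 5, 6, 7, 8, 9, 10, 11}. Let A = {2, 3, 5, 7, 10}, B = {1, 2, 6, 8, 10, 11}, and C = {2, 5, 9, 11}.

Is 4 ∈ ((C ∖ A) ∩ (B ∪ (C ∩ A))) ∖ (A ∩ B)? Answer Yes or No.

4 ∉ C and 4 ∉ A, so 4 ∉ C ∖ A
4 ∉ C and 4 ∉ A, so 4 ∉ C ∩ A
4 ∉ B and 4 ∉ (C ∩ A), so 4 ∉ B ∪ (C ∩ A)
4 ∉ (C ∖ A) and 4 ∉ (B ∪ (C ∩ A)), so 4 ∉ (C ∖ A) ∩ (B ∪ (C ∩ A))
4 ∉ A and 4 ∉ B, so 4 ∉ A ∩ B
4 ∉ ((C ∖ A) ∩ (B ∪ (C ∩ A))) and 4 ∉ (A ∩ B), so 4 ∉ ((C ∖ A) ∩ (B ∪ (C ∩ A))) ∖ (A ∩ B)

No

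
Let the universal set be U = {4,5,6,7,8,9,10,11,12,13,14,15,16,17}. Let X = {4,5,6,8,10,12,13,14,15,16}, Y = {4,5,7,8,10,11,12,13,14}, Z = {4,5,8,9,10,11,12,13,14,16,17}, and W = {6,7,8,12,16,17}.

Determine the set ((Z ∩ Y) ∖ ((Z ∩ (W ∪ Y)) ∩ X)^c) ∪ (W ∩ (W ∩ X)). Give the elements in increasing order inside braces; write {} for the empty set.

Z ∩ Y = {4,5,8,10,11,12,13,14}
W ∪ Y = {4,5,6,7,8,10,11,12,13,14,16,17}
Z ∩ (W ∪ Y) = {4,5,8,10,11,12,13,14,16,17}
(Z ∩ (W ∪ Y)) ∩ X = {4,5,8,10,12,13,14,16}
((Z ∩ (W ∪ Y)) ∩ X)^c = {6,7,9,11,15,17}
(Z ∩ Y) ∖ ((Z ∩ (W ∪ Y)) ∩ X)^c = {4,5,8,10,12,13,14}
W ∩ X = {6,8,12,16}
W ∩ (W ∩ X) = {6,8,12,16}
((Z ∩ Y) ∖ ((Z ∩ (W ∪ Y)) ∩ X)^c) ∪ (W ∩ (W ∩ X)) = {4,5,6,8,10,12,13,14,16}

{4,5,6,8,10,12,13,14,16}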